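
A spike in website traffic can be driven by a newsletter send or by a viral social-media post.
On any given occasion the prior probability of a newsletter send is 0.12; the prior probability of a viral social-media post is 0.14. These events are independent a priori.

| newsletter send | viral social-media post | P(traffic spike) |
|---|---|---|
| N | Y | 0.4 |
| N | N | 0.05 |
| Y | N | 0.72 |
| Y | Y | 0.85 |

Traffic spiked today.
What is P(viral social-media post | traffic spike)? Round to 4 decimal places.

By total probability over the 4 (newsletter send, viral social-media post) configurations:
  P(traffic spike) = 0.05·0.88·0.86 + 0.4·0.88·0.14 + 0.72·0.12·0.86 + 0.85·0.12·0.14
        = 0.037840 + 0.049280 + 0.074304 + 0.014280 = 0.175704
Configurations with viral social-media post contribute 0.063560, so
  P(viral social-media post | traffic spike) = 0.063560 / 0.175704 ≈ 0.3617

P(viral social-media post | traffic spike) ≈ 0.3617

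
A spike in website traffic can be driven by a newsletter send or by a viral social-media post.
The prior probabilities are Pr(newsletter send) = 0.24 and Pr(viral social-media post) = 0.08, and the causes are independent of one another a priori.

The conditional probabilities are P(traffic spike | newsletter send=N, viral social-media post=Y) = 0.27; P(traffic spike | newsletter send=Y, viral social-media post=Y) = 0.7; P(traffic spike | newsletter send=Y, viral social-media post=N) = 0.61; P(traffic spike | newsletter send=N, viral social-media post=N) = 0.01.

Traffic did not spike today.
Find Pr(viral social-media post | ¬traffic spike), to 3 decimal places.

P(¬traffic spike) = 0.99*0.76*0.92 + 0.73*0.76*0.08 + 0.39*0.24*0.92 + 0.3*0.24*0.08 = 0.692208 + 0.044384 + 0.086112 + 0.005760 = 0.828464
Of this, 0.050144 comes from 0.044384 + 0.005760 (the viral social-media post=true cases).
Hence the posterior is 0.050144/0.828464 ≈ 0.061.

Pr(viral social-media post | ¬traffic spike) ≈ 0.061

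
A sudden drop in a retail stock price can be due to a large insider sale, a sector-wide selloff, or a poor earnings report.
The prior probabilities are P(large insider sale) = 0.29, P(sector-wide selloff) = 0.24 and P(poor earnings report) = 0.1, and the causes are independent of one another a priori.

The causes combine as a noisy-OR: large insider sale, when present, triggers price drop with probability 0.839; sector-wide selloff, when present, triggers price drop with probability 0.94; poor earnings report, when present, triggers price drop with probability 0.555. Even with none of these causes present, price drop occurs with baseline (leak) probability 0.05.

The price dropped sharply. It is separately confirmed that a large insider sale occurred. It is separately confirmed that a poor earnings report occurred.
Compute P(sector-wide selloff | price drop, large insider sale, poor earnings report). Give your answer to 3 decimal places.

Under noisy-OR, P(price drop | causes) = 1 − (1−0.05)·∏(1−qᵢ) over the active causes.
By total probability over both values of sector-wide selloff:
  P(price drop | large insider sale, poor earnings report) = 0.931937*0.76 + 0.995916*0.24
        = 0.708272 + 0.239020 = 0.947292
The terms with sector-wide selloff present sum to 0.239020, so
  P(sector-wide selloff | price drop, large insider sale, poor earnings report) = 0.239020 / 0.947292 ≈ 0.252

P(sector-wide selloff | price drop, large insider sale, poor earnings report) ≈ 0.252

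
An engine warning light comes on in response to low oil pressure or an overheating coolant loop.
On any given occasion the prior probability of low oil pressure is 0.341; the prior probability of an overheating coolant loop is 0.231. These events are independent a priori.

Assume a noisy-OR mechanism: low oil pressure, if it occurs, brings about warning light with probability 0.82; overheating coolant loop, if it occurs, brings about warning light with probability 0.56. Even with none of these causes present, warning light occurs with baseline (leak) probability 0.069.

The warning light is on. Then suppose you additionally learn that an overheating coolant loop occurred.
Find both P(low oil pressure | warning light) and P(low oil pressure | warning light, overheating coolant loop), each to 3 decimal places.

P(low oil pressure | warning light) ≈ 0.700; P(low oil pressure | warning light, overheating coolant loop) ≈ 0.448

Under noisy-OR, P(warning light | causes) = 1 − (1−0.069)·∏(1−qᵢ) over the active causes.
P(warning light) = 0.069·0.659·0.769 + 0.59036·0.659·0.231 + 0.83242·0.341·0.769 + 0.926265·0.341·0.231 = 0.034967 + 0.089870 + 0.218285 + 0.072963 = 0.416085
The low oil pressure-present share is 0.218285 + 0.072963 = 0.291248.
P(low oil pressure | warning light) = 0.291248 / 0.416085 ≈ 0.700

Now condition on the additional information:
P(warning light | overheating coolant loop) = 0.59036×0.659 + 0.926265×0.341 = 0.389047 + 0.315856 = 0.704903
Restricting to configurations with low oil pressure present: 0.926265×0.341 = 0.315856.
Hence the posterior is 0.315856/0.704903 ≈ 0.448.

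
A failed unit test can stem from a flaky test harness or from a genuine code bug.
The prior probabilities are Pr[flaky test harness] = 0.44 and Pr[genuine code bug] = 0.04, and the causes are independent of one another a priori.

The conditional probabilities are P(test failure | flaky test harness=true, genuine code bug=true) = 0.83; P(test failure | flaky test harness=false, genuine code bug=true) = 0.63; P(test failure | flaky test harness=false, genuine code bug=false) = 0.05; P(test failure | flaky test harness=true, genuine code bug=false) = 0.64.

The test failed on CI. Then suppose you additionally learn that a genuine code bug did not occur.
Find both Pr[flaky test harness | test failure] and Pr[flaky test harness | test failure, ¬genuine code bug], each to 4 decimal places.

Enumerate the 4 (flaky test harness, genuine code bug) configurations and weight by the priors:
  P(test failure) = 0.05×0.56×0.96 + 0.63×0.56×0.04 + 0.64×0.44×0.96 + 0.83×0.44×0.04
        = 0.026880 + 0.014112 + 0.270336 + 0.014608 = 0.325936
Keeping only the flaky test harness-present terms gives 0.284944, so
  P(flaky test harness | test failure) = 0.284944 / 0.325936 ≈ 0.8742

With the extra evidence:
Weight on flaky test harness=true, given the evidence: 0.64×0.44 = 0.281600
Normalizer over all consistent configurations: 0.05×0.56 + 0.64×0.44 = 0.309600
Posterior = 0.281600 / 0.309600 ≈ 0.9096
Ruling out genuine code bug raises the posterior on flaky test harness — the flip side of explaining away.

Pr[flaky test harness | test failure] ≈ 0.8742; Pr[flaky test harness | test failure, ¬genuine code bug] ≈ 0.9096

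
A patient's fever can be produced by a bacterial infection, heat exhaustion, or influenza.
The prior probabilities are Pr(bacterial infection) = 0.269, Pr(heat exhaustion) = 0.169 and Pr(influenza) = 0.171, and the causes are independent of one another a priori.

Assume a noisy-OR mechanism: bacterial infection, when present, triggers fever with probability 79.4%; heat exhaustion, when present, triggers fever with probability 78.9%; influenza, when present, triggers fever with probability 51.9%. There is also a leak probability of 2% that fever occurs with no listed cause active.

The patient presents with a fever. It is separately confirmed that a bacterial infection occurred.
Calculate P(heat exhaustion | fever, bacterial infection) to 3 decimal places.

Under noisy-OR, P(fever | causes) = 1 − (1−0.02)·∏(1−qᵢ) over the active causes.
Numerator (weight on configurations with heat exhaustion): 0.134133 + 0.028307 = 0.162440
Denominator P(fever | bacterial infection): 0.79812*0.831*0.829 + 0.902896*0.831*0.171 + 0.957403*0.169*0.829 + 0.979511*0.169*0.171 = 0.840566
P(heat exhaustion | fever, bacterial infection) = 0.162440/0.840566 ≈ 0.193

P(heat exhaustion | fever, bacterial infection) ≈ 0.193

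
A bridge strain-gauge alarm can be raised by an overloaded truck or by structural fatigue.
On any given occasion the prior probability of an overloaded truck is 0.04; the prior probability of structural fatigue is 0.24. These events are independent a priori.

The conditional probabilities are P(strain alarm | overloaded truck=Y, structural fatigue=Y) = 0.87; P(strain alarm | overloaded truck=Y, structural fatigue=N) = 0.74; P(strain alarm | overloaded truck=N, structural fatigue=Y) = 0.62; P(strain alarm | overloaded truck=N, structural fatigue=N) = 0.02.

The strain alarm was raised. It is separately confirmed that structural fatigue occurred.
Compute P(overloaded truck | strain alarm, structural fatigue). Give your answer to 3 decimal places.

P(overloaded truck | strain alarm, structural fatigue) ≈ 0.055

By total probability over both values of overloaded truck:
  P(strain alarm | structural fatigue) = 0.62×0.96 + 0.87×0.04
        = 0.595200 + 0.034800 = 0.630000
Keeping only the overloaded truck-present terms gives 0.034800, so
  P(overloaded truck | strain alarm, structural fatigue) = 0.034800 / 0.630000 ≈ 0.055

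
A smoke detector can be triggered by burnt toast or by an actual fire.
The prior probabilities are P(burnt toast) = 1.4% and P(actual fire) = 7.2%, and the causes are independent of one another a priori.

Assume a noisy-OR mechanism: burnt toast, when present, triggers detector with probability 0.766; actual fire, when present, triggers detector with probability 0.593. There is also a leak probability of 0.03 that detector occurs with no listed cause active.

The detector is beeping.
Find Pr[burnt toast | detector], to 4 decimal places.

Under noisy-OR, P(detector | causes) = 1 − (1−0.03)·∏(1−qᵢ) over the active causes.
P(detector) = 0.03*0.986*0.928 + 0.60521*0.986*0.072 + 0.77302*0.014*0.928 + 0.907619*0.014*0.072 = 0.027450 + 0.042965 + 0.010043 + 0.000915 = 0.081373
Of this, 0.010958 comes from 0.010043 + 0.000915 (the burnt toast=true cases).
P(burnt toast | detector) = 0.010958 / 0.081373 ≈ 0.1347

Pr[burnt toast | detector] ≈ 0.1347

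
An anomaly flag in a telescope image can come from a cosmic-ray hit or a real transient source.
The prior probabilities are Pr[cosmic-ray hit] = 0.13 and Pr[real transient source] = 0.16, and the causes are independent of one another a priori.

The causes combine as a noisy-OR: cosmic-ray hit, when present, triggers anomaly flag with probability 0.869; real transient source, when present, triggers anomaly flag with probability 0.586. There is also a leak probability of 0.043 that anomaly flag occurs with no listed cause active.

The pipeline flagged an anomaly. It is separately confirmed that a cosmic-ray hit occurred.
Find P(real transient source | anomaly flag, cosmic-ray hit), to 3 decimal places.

P(real transient source | anomaly flag, cosmic-ray hit) ≈ 0.171

Under noisy-OR, P(anomaly flag | causes) = 1 − (1−0.043)·∏(1−qᵢ) over the active causes.
Numerator (weight on configurations with real transient source): 0.948098*0.16 = 0.151696
The normalizing constant is 0.874633*0.84 + 0.948098*0.16 = 0.886388
Posterior = 0.151696 / 0.886388 ≈ 0.171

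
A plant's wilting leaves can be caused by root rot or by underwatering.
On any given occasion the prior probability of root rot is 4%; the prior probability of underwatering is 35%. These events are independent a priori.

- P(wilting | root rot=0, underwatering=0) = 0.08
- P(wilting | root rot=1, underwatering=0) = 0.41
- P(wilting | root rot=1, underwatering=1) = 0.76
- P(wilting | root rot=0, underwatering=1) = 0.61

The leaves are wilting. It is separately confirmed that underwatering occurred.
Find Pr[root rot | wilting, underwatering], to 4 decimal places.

P(wilting | underwatering) = 0.61×0.96 + 0.76×0.04 = 0.585600 + 0.030400 = 0.616000
The root rot-present share is 0.76×0.04 = 0.030400.
Hence the posterior is 0.030400/0.616000 ≈ 0.0494.

Pr[root rot | wilting, underwatering] ≈ 0.0494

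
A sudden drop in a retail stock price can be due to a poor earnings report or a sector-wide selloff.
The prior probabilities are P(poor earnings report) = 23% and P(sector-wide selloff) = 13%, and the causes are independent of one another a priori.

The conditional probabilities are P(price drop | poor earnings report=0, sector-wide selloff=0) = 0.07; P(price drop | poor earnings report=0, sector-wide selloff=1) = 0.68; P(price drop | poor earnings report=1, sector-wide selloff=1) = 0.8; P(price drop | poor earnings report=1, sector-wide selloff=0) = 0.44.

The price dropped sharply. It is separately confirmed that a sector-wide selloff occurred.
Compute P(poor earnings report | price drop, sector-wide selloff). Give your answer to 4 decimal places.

P(poor earnings report | price drop, sector-wide selloff) ≈ 0.2600

By total probability over both values of poor earnings report:
  P(price drop | sector-wide selloff) = 0.68·0.77 + 0.8·0.23
        = 0.523600 + 0.184000 = 0.707600
Keeping only the poor earnings report-present terms gives 0.184000, so
  P(poor earnings report | price drop, sector-wide selloff) = 0.184000 / 0.707600 ≈ 0.2600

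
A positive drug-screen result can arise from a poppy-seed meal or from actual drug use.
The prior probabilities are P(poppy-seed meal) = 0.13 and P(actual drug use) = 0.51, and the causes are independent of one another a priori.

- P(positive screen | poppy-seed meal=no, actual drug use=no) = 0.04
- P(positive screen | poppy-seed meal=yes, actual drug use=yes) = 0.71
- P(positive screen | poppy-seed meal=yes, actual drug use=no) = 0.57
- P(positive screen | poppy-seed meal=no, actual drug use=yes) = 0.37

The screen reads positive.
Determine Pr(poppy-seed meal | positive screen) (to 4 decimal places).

Weight on poppy-seed meal=true, given the evidence: 0.036309 + 0.047073 = 0.083382
The normalizing constant is 0.04*0.87*0.49 + 0.37*0.87*0.51 + 0.57*0.13*0.49 + 0.71*0.13*0.51 = 0.264603
P(poppy-seed meal | positive screen) = 0.083382/0.264603 ≈ 0.3151

Pr(poppy-seed meal | positive screen) ≈ 0.3151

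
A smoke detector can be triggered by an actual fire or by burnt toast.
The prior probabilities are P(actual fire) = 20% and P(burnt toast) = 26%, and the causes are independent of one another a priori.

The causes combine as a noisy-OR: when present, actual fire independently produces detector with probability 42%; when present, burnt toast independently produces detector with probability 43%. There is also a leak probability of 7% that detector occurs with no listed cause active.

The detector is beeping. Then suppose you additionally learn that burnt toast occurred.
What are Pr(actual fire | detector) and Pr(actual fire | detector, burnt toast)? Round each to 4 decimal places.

Under noisy-OR, P(detector | causes) = 1 − (1−0.07)·∏(1−qᵢ) over the active causes.
Weight on actual fire=true, given the evidence: 0.068169 + 0.036012 = 0.104181
Normalizer over all consistent configurations: 0.07·0.8·0.74 + 0.4699·0.8·0.26 + 0.4606·0.2·0.74 + 0.692542·0.2·0.26 = 0.243360
Posterior = 0.104181 / 0.243360 ≈ 0.4281

Now condition on the additional information:
P(detector | burnt toast) = 0.4699*0.8 + 0.692542*0.2 = 0.375920 + 0.138508 = 0.514428
The actual fire-present share is 0.692542*0.2 = 0.138508.
So P(actual fire | detector, burnt toast) = 0.138508/0.514428 ≈ 0.2692.

Pr(actual fire | detector) ≈ 0.4281; Pr(actual fire | detector, burnt toast) ≈ 0.2692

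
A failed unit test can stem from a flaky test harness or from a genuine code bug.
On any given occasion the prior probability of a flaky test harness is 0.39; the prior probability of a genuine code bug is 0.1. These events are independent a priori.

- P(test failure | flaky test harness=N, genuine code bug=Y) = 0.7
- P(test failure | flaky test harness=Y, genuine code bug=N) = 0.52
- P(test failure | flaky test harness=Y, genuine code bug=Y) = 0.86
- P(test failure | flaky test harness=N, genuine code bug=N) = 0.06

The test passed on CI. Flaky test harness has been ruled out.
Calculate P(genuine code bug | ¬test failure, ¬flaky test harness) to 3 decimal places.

P(genuine code bug | ¬test failure, ¬flaky test harness) ≈ 0.034

Sum P(¬test failure|·) weighted by the priors over both values of genuine code bug:
  P(¬test failure | ¬flaky test harness) = 0.94*0.9 + 0.3*0.1
        = 0.846000 + 0.030000 = 0.876000
Keeping only the genuine code bug-present terms gives 0.030000, so
  P(genuine code bug | ¬test failure, ¬flaky test harness) = 0.030000 / 0.876000 ≈ 0.034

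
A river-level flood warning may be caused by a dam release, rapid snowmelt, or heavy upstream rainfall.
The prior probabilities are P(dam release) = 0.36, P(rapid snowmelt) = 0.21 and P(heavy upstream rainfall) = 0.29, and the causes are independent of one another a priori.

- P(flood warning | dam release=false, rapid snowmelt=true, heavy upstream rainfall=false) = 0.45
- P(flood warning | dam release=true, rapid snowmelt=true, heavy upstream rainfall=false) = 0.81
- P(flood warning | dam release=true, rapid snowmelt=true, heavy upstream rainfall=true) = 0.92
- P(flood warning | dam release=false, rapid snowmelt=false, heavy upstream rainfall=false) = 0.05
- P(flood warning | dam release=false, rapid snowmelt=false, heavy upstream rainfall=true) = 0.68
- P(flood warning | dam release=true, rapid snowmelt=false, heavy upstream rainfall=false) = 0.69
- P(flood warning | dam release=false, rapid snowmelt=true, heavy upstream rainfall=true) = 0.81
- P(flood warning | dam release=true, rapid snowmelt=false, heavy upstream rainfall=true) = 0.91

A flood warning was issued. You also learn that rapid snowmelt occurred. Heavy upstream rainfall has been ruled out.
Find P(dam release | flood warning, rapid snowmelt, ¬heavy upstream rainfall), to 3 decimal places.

Enumerate both values of dam release and weight by the priors:
  P(flood warning | rapid snowmelt, ¬heavy upstream rainfall) = 0.45*0.64 + 0.81*0.36
        = 0.288000 + 0.291600 = 0.579600
Keeping only the dam release-present terms gives 0.291600, so
  P(dam release | flood warning, rapid snowmelt, ¬heavy upstream rainfall) = 0.291600 / 0.579600 ≈ 0.503

P(dam release | flood warning, rapid snowmelt, ¬heavy upstream rainfall) ≈ 0.503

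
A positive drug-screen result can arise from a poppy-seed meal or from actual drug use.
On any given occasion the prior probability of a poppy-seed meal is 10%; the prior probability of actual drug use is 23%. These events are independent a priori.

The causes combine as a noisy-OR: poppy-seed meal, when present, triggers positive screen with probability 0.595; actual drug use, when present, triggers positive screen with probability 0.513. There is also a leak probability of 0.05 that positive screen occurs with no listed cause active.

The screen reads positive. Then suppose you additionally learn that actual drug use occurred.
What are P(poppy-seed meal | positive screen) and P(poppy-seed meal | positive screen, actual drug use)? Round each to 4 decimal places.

P(poppy-seed meal | positive screen) ≈ 0.3117; P(poppy-seed meal | positive screen, actual drug use) ≈ 0.1439

Under noisy-OR, P(positive screen | causes) = 1 − (1−0.05)·∏(1−qᵢ) over the active causes.
Sum P(positive screen|·) weighted by the priors over the 4 (poppy-seed meal, actual drug use) configurations:
  P(positive screen) = 0.05·0.9·0.77 + 0.53735·0.9·0.23 + 0.61525·0.1·0.77 + 0.812627·0.1·0.23
        = 0.034650 + 0.111231 + 0.047374 + 0.018690 = 0.211945
The terms with poppy-seed meal present sum to 0.066064, so
  P(poppy-seed meal | positive screen) = 0.066064 / 0.211945 ≈ 0.3117

Now condition on the additional information:
Sum P(positive screen|·) weighted by the priors over both values of poppy-seed meal:
  P(positive screen | actual drug use) = 0.53735·0.9 + 0.812627·0.1
        = 0.483615 + 0.081263 = 0.564878
The terms with poppy-seed meal present sum to 0.081263, so
  P(poppy-seed meal | positive screen, actual drug use) = 0.081263 / 0.564878 ≈ 0.1439
The drop from 0.3117 to 0.1439 is the explaining-away (discounting) effect.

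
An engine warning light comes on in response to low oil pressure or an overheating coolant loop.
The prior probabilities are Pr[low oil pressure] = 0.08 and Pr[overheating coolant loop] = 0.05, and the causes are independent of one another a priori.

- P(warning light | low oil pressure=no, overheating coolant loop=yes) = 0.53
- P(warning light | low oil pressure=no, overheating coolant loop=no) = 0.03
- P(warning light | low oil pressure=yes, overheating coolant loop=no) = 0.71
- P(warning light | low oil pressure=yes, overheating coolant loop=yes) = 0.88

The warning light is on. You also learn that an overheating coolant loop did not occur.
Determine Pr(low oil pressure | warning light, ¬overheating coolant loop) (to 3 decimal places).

Pr(low oil pressure | warning light, ¬overheating coolant loop) ≈ 0.673

Sum P(warning light|·) weighted by the priors over both values of low oil pressure:
  P(warning light | ¬overheating coolant loop) = 0.03·0.92 + 0.71·0.08
        = 0.027600 + 0.056800 = 0.084400
The terms with low oil pressure present sum to 0.056800, so
  P(low oil pressure | warning light, ¬overheating coolant loop) = 0.056800 / 0.084400 ≈ 0.673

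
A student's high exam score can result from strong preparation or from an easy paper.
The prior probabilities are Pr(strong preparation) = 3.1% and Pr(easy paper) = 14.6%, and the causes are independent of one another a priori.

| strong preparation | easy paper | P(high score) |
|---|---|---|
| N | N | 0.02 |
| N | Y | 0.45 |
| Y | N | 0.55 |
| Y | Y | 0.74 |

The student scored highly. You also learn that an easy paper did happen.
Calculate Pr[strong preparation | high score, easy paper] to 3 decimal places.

Pr[strong preparation | high score, easy paper] ≈ 0.050

By total probability over both values of strong preparation:
  P(high score | easy paper) = 0.45·0.969 + 0.74·0.031
        = 0.436050 + 0.022940 = 0.458990
The terms with strong preparation present sum to 0.022940, so
  P(strong preparation | high score, easy paper) = 0.022940 / 0.458990 ≈ 0.050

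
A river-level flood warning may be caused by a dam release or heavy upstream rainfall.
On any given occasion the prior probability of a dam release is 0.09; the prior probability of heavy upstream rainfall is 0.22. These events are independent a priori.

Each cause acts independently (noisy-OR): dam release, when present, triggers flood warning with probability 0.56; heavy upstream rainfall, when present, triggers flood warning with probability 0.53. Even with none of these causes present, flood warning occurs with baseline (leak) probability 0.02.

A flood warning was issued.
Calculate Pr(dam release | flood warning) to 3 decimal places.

Pr(dam release | flood warning) ≈ 0.313

Under noisy-OR, P(flood warning | causes) = 1 − (1−0.02)·∏(1−qᵢ) over the active causes.
By total probability over the 4 (dam release, heavy upstream rainfall) configurations:
  P(flood warning) = 0.02*0.91*0.78 + 0.5394*0.91*0.22 + 0.5688*0.09*0.78 + 0.797336*0.09*0.22
        = 0.014196 + 0.107988 + 0.039930 + 0.015787 = 0.177901
The terms with dam release present sum to 0.055717, so
  P(dam release | flood warning) = 0.055717 / 0.177901 ≈ 0.313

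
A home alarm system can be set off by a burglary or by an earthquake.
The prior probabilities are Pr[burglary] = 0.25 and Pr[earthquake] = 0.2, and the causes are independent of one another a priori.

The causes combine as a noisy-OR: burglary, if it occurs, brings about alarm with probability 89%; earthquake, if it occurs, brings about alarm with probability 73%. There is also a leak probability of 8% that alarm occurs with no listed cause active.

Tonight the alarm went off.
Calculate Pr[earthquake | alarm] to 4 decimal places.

Under noisy-OR, P(alarm | causes) = 1 − (1−0.08)·∏(1−qᵢ) over the active causes.
P(alarm) = 0.08·0.75·0.8 + 0.7516·0.75·0.2 + 0.8988·0.25·0.8 + 0.972676·0.25·0.2 = 0.048000 + 0.112740 + 0.179760 + 0.048634 = 0.389134
Restricting to configurations with earthquake present: 0.112740 + 0.048634 = 0.161374.
P(earthquake | alarm) = 0.161374 / 0.389134 ≈ 0.4147

Pr[earthquake | alarm] ≈ 0.4147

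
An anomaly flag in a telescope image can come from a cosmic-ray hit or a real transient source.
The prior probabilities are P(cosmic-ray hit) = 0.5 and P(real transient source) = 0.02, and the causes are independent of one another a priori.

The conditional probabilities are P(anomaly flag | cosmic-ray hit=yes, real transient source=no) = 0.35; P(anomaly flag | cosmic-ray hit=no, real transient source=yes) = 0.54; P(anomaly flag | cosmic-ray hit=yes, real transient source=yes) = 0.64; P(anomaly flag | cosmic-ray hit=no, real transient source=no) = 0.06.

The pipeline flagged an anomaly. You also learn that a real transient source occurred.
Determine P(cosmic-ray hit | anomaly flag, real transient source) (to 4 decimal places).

P(cosmic-ray hit | anomaly flag, real transient source) ≈ 0.5424

Enumerate both values of cosmic-ray hit and weight by the priors:
  P(anomaly flag | real transient source) = 0.54·0.5 + 0.64·0.5
        = 0.270000 + 0.320000 = 0.590000
Configurations with cosmic-ray hit contribute 0.320000, so
  P(cosmic-ray hit | anomaly flag, real transient source) = 0.320000 / 0.590000 ≈ 0.5424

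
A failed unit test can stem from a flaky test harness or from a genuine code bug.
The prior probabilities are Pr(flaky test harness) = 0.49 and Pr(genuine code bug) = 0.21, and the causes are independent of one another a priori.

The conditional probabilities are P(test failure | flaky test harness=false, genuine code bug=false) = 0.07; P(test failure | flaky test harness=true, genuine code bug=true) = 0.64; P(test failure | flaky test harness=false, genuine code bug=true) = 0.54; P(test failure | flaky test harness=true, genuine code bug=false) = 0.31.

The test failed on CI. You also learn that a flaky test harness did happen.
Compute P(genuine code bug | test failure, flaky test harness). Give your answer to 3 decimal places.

For the numerator, keep only genuine code bug=true terms: 0.64×0.21 = 0.134400
Normalizer over all consistent configurations: 0.31×0.79 + 0.64×0.21 = 0.379300
Posterior = 0.134400 / 0.379300 ≈ 0.354

P(genuine code bug | test failure, flaky test harness) ≈ 0.354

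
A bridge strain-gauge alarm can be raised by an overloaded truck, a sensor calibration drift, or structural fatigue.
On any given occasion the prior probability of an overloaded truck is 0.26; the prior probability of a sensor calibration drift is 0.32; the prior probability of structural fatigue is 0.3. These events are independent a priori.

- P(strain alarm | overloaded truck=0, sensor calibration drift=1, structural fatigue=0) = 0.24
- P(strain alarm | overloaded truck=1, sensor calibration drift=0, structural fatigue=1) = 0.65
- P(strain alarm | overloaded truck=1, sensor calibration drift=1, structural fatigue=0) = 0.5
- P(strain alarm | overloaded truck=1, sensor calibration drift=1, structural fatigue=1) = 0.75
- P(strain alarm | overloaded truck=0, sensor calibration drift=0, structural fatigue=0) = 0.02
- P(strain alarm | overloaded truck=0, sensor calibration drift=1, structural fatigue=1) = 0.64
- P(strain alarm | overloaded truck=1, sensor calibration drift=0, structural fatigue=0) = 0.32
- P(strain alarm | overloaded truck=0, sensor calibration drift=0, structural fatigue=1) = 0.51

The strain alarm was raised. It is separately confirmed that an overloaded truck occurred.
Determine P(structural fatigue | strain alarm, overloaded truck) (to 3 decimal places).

P(structural fatigue | strain alarm, overloaded truck) ≈ 0.436

Numerator (weight on configurations with structural fatigue): 0.132600 + 0.072000 = 0.204600
Denominator P(strain alarm | overloaded truck): 0.32·0.68·0.7 + 0.65·0.68·0.3 + 0.5·0.32·0.7 + 0.75·0.32·0.3 = 0.468920
Posterior = 0.204600 / 0.468920 ≈ 0.436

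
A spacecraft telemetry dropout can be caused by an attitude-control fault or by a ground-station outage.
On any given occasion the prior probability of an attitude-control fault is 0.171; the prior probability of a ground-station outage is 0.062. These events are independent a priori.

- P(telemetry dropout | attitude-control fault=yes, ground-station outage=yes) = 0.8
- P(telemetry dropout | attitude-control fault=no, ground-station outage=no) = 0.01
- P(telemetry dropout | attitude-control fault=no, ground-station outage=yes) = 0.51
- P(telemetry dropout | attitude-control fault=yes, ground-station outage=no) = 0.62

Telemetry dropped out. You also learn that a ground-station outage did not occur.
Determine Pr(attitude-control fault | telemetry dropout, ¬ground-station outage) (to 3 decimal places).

P(telemetry dropout | ¬ground-station outage) = 0.01·0.829 + 0.62·0.171 = 0.008290 + 0.106020 = 0.114310
Of this, 0.106020 comes from 0.62·0.171 (the attitude-control fault=true cases).
P(attitude-control fault | telemetry dropout, ¬ground-station outage) = 0.106020 / 0.114310 ≈ 0.927

Pr(attitude-control fault | telemetry dropout, ¬ground-station outage) ≈ 0.927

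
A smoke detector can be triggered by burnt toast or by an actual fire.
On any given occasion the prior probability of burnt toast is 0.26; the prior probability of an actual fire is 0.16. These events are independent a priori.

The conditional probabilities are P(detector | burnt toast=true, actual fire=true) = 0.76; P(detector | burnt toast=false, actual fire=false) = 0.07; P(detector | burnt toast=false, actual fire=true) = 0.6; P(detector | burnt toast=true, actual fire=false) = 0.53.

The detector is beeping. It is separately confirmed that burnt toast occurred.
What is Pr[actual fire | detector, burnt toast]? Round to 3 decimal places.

For the numerator, keep only actual fire=true terms: 0.76×0.16 = 0.121600
Normalizer over all consistent configurations: 0.53×0.84 + 0.76×0.16 = 0.566800
P(actual fire | detector, burnt toast) = 0.121600/0.566800 ≈ 0.215

Pr[actual fire | detector, burnt toast] ≈ 0.215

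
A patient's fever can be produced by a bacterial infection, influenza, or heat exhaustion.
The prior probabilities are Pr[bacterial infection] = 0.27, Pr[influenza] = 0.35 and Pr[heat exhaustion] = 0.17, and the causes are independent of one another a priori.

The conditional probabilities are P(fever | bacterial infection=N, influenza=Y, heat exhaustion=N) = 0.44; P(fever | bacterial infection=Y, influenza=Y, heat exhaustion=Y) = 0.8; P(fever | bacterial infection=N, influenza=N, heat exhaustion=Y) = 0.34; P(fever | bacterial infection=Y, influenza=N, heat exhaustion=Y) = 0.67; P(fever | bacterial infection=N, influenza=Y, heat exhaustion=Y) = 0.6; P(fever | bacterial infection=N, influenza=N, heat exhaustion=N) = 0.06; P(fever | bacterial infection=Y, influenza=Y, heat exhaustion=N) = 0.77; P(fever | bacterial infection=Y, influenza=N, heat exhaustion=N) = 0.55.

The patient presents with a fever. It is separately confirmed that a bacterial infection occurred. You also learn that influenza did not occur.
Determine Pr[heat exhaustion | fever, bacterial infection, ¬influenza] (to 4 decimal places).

Numerator (weight on configurations with heat exhaustion): 0.67·0.17 = 0.113900
Normalizer over all consistent configurations: 0.55·0.83 + 0.67·0.17 = 0.570400
Posterior = 0.113900 / 0.570400 ≈ 0.1997

Pr[heat exhaustion | fever, bacterial infection, ¬influenza] ≈ 0.1997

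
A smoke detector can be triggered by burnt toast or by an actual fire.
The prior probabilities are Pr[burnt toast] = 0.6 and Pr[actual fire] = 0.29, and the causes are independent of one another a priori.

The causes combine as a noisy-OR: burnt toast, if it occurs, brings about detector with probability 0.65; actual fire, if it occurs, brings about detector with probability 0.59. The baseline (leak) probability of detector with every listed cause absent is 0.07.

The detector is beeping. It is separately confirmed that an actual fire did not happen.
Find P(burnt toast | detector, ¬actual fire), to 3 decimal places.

P(burnt toast | detector, ¬actual fire) ≈ 0.935

Under noisy-OR, P(detector | causes) = 1 − (1−0.07)·∏(1−qᵢ) over the active causes.
Sum P(detector|·) weighted by the priors over both values of burnt toast:
  P(detector | ¬actual fire) = 0.07×0.4 + 0.6745×0.6
        = 0.028000 + 0.404700 = 0.432700
The terms with burnt toast present sum to 0.404700, so
  P(burnt toast | detector, ¬actual fire) = 0.404700 / 0.432700 ≈ 0.935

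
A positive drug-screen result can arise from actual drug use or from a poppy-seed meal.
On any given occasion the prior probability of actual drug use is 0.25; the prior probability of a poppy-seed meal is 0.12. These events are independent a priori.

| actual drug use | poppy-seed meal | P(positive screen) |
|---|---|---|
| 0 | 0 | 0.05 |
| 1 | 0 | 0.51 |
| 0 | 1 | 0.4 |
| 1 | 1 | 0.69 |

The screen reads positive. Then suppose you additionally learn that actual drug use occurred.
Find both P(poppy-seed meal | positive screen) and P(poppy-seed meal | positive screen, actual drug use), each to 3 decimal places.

Weight on poppy-seed meal=true, given the evidence: 0.036000 + 0.020700 = 0.056700
Normalizer over all consistent configurations: 0.05*0.75*0.88 + 0.4*0.75*0.12 + 0.51*0.25*0.88 + 0.69*0.25*0.12 = 0.201900
Posterior = 0.056700 / 0.201900 ≈ 0.281

Now also conditioning on actual drug use=true:
Numerator (weight on configurations with poppy-seed meal): 0.69*0.12 = 0.082800
Denominator P(positive screen | actual drug use): 0.51*0.88 + 0.69*0.12 = 0.531600
Posterior = 0.082800 / 0.531600 ≈ 0.156

P(poppy-seed meal | positive screen) ≈ 0.281; P(poppy-seed meal | positive screen, actual drug use) ≈ 0.156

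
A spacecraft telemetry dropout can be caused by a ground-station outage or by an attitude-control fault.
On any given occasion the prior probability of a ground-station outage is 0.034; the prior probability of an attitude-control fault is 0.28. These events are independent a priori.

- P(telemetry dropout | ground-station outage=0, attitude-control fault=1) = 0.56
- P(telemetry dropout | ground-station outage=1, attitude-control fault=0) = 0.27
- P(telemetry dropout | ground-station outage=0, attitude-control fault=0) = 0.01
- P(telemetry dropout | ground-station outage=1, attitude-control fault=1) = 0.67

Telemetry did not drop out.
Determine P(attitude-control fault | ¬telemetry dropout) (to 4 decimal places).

P(attitude-control fault | ¬telemetry dropout) ≈ 0.1474

P(¬telemetry dropout) = 0.99*0.966*0.72 + 0.44*0.966*0.28 + 0.73*0.034*0.72 + 0.33*0.034*0.28 = 0.688565 + 0.119011 + 0.017870 + 0.003142 = 0.828588
Of this, 0.122153 comes from 0.119011 + 0.003142 (the attitude-control fault=true cases).
So P(attitude-control fault | ¬telemetry dropout) = 0.122153/0.828588 ≈ 0.1474.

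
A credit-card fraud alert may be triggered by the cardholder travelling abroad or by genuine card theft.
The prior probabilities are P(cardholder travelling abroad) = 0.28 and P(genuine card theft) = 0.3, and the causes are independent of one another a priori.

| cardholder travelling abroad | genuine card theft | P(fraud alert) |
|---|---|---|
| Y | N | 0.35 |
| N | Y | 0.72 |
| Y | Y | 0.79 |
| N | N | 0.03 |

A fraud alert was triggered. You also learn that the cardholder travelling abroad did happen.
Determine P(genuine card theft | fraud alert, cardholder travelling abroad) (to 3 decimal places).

Weight on genuine card theft=true, given the evidence: 0.79*0.3 = 0.237000
Denominator P(fraud alert | cardholder travelling abroad): 0.35*0.7 + 0.79*0.3 = 0.482000
P(genuine card theft | fraud alert, cardholder travelling abroad) = 0.237000/0.482000 ≈ 0.492

P(genuine card theft | fraud alert, cardholder travelling abroad) ≈ 0.492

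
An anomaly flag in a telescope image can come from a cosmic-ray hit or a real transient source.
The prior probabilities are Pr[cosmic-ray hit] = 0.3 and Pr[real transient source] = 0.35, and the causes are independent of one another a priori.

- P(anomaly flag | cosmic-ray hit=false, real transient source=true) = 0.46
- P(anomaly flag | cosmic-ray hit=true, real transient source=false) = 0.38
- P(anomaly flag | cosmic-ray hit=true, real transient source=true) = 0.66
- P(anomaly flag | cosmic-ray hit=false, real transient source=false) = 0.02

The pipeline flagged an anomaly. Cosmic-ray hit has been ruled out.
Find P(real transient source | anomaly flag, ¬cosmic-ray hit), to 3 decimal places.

P(real transient source | anomaly flag, ¬cosmic-ray hit) ≈ 0.925

By total probability over both values of real transient source:
  P(anomaly flag | ¬cosmic-ray hit) = 0.02*0.65 + 0.46*0.35
        = 0.013000 + 0.161000 = 0.174000
The terms with real transient source present sum to 0.161000, so
  P(real transient source | anomaly flag, ¬cosmic-ray hit) = 0.161000 / 0.174000 ≈ 0.925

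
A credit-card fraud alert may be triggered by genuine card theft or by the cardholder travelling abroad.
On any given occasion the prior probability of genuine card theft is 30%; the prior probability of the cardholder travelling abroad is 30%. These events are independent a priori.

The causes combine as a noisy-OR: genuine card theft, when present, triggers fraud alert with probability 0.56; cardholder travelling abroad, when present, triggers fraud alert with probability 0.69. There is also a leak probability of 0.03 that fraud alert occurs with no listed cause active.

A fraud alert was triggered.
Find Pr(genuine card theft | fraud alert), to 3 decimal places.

Pr(genuine card theft | fraud alert) ≈ 0.551

Under noisy-OR, P(fraud alert | causes) = 1 − (1−0.03)·∏(1−qᵢ) over the active causes.
Sum P(fraud alert|·) weighted by the priors over the 4 (genuine card theft, cardholder travelling abroad) configurations:
  P(fraud alert) = 0.03·0.7·0.7 + 0.6993·0.7·0.3 + 0.5732·0.3·0.7 + 0.867692·0.3·0.3
        = 0.014700 + 0.146853 + 0.120372 + 0.078092 = 0.360017
Configurations with genuine card theft contribute 0.198464, so
  P(genuine card theft | fraud alert) = 0.198464 / 0.360017 ≈ 0.551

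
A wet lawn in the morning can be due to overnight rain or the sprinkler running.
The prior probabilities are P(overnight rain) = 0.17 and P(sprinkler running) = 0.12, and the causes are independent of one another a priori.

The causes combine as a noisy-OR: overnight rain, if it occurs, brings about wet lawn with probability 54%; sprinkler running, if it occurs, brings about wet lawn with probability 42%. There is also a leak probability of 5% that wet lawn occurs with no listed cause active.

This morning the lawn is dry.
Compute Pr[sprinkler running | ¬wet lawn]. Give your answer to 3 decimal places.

Under noisy-OR, P(wet lawn | causes) = 1 − (1−0.05)·∏(1−qᵢ) over the active causes.
For the numerator, keep only sprinkler running=true terms: 0.054880 + 0.005171 = 0.060051
Normalizer over all consistent configurations: 0.95*0.83*0.88 + 0.551*0.83*0.12 + 0.437*0.17*0.88 + 0.25346*0.17*0.12 = 0.819306
P(sprinkler running | ¬wet lawn) = 0.060051/0.819306 ≈ 0.073

Pr[sprinkler running | ¬wet lawn] ≈ 0.073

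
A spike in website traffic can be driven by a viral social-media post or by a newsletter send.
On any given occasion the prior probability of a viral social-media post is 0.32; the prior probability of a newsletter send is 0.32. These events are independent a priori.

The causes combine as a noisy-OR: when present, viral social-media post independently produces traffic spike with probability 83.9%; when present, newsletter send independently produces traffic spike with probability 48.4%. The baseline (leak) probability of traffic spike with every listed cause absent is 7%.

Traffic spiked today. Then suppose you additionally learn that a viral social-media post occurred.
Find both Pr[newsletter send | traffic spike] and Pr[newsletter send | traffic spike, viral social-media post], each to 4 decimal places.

Under noisy-OR, P(traffic spike | causes) = 1 − (1−0.07)·∏(1−qᵢ) over the active causes.
P(traffic spike) = 0.07*0.68*0.68 + 0.52012*0.68*0.32 + 0.85027*0.32*0.68 + 0.922739*0.32*0.32 = 0.032368 + 0.113178 + 0.185019 + 0.094488 = 0.425053
Restricting to configurations with newsletter send present: 0.113178 + 0.094488 = 0.207666.
P(newsletter send | traffic spike) = 0.207666 / 0.425053 ≈ 0.4886

Now also conditioning on viral social-media post=true:
Sum P(traffic spike|·) weighted by the priors over both values of newsletter send:
  P(traffic spike | viral social-media post) = 0.85027·0.68 + 0.922739·0.32
        = 0.578184 + 0.295276 = 0.873460
Keeping only the newsletter send-present terms gives 0.295276, so
  P(newsletter send | traffic spike, viral social-media post) = 0.295276 / 0.873460 ≈ 0.3381
Conditioning on viral social-media post lowers the posterior on newsletter send: the classic explaining-away effect in a common-effect structure.

Pr[newsletter send | traffic spike] ≈ 0.4886; Pr[newsletter send | traffic spike, viral social-media post] ≈ 0.3381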